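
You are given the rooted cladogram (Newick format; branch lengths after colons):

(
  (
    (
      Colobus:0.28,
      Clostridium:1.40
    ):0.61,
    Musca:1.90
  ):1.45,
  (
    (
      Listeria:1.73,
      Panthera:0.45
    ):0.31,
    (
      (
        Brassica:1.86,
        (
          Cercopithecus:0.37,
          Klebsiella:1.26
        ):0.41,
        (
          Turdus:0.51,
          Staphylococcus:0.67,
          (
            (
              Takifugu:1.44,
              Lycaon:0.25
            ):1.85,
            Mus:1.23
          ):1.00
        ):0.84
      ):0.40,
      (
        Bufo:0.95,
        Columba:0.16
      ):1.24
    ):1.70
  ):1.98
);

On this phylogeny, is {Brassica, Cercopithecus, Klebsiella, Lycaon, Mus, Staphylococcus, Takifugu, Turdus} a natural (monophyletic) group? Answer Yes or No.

The most recent common ancestor of these taxa subtends (Brassica,(Cercopithecus,Klebsiella),(Turdus,Staphylococcus,((Takifugu,Lycaon),Mus))).
That clade has exactly 8 tips — every listed taxon and nothing else — so the group is monophyletic.

Yes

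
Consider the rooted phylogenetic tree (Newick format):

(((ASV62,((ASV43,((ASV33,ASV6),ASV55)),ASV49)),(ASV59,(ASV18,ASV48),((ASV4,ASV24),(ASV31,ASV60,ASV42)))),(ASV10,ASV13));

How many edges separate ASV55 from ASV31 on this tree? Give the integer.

9

The MRCA of ASV55 and ASV31 is the node subtending ((ASV62,((ASV43,((ASV33,ASV6),ASV55)),ASV49)),(ASV59,(ASV18,ASV48),((ASV4,ASV24),(ASV31,ASV60,ASV42)))).
From ASV55 up to that node: 5 branches. From ASV31 up to the same node: 4 branches. Total: 5 + 4 = 9.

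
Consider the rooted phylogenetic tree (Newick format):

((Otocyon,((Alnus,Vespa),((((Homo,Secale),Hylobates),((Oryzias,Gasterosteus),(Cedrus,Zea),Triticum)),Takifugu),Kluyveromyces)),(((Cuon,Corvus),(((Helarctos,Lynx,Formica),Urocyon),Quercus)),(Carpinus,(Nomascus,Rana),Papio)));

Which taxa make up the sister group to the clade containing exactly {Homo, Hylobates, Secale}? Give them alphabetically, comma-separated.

Cedrus, Gasterosteus, Oryzias, Triticum, Zea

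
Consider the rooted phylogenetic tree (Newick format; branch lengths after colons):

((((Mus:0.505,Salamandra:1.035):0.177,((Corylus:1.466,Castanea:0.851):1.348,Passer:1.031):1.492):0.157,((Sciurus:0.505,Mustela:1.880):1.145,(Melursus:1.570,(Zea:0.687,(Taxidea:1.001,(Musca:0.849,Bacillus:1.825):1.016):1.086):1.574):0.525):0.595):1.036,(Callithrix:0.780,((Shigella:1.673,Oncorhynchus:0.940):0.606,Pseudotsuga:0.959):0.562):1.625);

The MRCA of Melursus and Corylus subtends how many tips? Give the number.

The MRCA of Melursus and Corylus is the node subtending (((Mus,Salamandra),((Corylus,Castanea),Passer)),((Sciurus,Mustela),(Melursus,(Zea,(Taxidea,(Musca,Bacillus)))))).
That clade contains 12 terminal taxa: Bacillus, Castanea, Corylus, Melursus, Mus, Musca, Mustela, Passer, Salamandra, Sciurus, Taxidea, Zea.

12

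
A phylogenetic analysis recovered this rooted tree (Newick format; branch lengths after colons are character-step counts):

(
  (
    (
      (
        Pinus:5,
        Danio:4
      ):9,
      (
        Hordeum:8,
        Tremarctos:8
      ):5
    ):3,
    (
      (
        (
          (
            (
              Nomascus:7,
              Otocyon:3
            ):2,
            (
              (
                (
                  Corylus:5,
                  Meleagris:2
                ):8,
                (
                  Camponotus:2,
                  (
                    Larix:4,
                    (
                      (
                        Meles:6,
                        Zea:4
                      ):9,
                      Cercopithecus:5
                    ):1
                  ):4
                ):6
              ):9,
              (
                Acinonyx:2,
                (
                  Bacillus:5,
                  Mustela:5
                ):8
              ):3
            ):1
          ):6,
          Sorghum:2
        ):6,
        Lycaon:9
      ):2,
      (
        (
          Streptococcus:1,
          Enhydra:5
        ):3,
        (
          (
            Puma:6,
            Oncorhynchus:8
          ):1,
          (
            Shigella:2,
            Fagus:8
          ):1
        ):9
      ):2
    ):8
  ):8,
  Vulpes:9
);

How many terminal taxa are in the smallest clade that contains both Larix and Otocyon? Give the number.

The MRCA of Larix and Otocyon is the node subtending ((Nomascus,Otocyon),(((Corylus,Meleagris),(Camponotus,(Larix,((Meles,Zea),Cercopithecus)))),(Acinonyx,(Bacillus,Mustela)))).
That clade contains 12 terminal taxa: Acinonyx, Bacillus, Camponotus, Cercopithecus, Corylus, Larix, Meleagris, Meles, Mustela, Nomascus, Otocyon, Zea.

12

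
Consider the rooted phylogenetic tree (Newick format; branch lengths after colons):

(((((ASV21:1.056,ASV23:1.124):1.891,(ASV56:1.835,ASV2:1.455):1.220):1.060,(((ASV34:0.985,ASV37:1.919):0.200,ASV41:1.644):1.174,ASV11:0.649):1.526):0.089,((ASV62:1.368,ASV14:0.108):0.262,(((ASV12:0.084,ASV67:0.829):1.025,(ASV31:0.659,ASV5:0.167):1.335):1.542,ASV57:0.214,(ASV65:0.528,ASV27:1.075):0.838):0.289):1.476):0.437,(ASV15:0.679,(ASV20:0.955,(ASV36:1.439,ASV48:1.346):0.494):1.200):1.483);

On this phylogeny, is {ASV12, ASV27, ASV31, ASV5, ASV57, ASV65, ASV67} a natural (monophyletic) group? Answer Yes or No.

The most recent common ancestor of these taxa subtends (((ASV12,ASV67),(ASV31,ASV5)),ASV57,(ASV65,ASV27)).
That clade has exactly 7 tips — every listed taxon and nothing else — so the group is monophyletic.

Yes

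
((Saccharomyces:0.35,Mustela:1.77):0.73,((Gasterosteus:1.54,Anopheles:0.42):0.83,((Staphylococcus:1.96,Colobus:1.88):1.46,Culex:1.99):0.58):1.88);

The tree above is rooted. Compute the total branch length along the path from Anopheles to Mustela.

The path runs Anopheles → … → MRCA → … → Mustela; the MRCA is the root of the tree.
Branch lengths along that path: 0.42 + 0.83 + 1.88 + 0.73 + 1.77 = 5.63.

5.63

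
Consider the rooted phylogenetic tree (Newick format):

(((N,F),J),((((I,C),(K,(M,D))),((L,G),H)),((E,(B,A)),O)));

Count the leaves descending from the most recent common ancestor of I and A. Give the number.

The MRCA of I and A is the node subtending ((((I,C),(K,(M,D))),((L,G),H)),((E,(B,A)),O)).
That clade contains 12 terminal taxa: A, B, C, D, E, G, H, I, K, L, M, O.

12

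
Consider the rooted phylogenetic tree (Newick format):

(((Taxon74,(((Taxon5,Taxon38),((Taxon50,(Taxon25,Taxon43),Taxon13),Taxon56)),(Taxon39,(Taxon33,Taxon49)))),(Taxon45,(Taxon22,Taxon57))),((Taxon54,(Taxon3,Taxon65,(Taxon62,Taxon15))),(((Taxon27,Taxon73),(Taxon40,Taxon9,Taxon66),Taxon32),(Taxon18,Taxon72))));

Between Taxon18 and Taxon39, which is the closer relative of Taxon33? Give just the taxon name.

Taxon39

The MRCA of Taxon33 and Taxon39 subtends (Taxon39,(Taxon33,Taxon49)) (3 taxa).
The MRCA of Taxon33 and Taxon18 is the root, subtending the entire tree (27 taxa).
The first is nested inside the second, so Taxon33 shares a more recent common ancestor with Taxon39.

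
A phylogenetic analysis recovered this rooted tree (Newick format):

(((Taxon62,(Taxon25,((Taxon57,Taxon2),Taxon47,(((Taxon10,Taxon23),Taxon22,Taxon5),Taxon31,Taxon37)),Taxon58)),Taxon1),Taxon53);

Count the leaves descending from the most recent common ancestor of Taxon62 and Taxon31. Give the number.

12

The MRCA of Taxon62 and Taxon31 is the node subtending (Taxon62,(Taxon25,((Taxon57,Taxon2),Taxon47,(((Taxon10,Taxon23),Taxon22,Taxon5),Taxon31,Taxon37)),Taxon58)).
That clade contains 12 terminal taxa: Taxon10, Taxon2, Taxon22, Taxon23, Taxon25, Taxon31, Taxon37, Taxon47, Taxon5, Taxon57, Taxon58, Taxon62.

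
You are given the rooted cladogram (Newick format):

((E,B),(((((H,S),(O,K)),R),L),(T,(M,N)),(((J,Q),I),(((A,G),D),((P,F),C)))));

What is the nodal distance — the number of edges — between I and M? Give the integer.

The MRCA of I and M is the node subtending (((((H,S),(O,K)),R),L),(T,(M,N)),(((J,Q),I),(((A,G),D),((P,F),C)))).
From I up to that node: 3 branches. From M up to the same node: 3 branches. Total: 3 + 3 = 6.

6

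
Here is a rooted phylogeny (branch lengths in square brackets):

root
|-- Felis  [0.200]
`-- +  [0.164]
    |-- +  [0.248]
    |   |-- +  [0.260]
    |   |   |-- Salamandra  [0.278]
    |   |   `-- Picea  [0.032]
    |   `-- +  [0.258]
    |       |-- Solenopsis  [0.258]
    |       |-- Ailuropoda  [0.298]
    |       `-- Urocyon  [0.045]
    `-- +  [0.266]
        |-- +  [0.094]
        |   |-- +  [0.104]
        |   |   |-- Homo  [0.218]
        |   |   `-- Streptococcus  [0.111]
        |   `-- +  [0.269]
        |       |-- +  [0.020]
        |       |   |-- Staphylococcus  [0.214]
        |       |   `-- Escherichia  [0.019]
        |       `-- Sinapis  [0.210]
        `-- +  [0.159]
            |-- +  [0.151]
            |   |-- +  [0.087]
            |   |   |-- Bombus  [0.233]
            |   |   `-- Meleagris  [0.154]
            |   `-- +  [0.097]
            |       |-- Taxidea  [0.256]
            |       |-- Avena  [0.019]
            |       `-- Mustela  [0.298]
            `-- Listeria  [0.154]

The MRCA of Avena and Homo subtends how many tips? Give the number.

11

The MRCA of Avena and Homo is the node subtending (((Homo,Streptococcus),((Staphylococcus,Escherichia),Sinapis)),(((Bombus,Meleagris),(Taxidea,Avena,Mustela)),Listeria)).
That clade contains 11 terminal taxa: Avena, Bombus, Escherichia, Homo, Listeria, Meleagris, Mustela, Sinapis, Staphylococcus, Streptococcus, Taxidea.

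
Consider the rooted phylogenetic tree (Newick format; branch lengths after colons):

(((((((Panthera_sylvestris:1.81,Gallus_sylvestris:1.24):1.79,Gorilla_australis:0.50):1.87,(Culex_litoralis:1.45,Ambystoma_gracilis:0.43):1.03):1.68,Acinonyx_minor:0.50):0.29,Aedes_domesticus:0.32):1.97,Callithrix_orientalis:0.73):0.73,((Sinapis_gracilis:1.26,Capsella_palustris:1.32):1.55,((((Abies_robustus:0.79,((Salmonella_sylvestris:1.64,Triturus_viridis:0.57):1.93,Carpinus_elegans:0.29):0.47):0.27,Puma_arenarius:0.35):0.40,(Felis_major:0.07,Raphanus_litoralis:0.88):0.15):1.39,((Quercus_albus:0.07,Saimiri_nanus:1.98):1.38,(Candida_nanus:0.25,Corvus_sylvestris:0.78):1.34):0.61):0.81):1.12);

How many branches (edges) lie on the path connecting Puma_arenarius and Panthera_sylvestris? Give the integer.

12

The MRCA of Puma_arenarius and Panthera_sylvestris is the root of the tree.
From Puma_arenarius up to that node: 5 branches. From Panthera_sylvestris up to the same node: 7 branches. Total: 5 + 7 = 12.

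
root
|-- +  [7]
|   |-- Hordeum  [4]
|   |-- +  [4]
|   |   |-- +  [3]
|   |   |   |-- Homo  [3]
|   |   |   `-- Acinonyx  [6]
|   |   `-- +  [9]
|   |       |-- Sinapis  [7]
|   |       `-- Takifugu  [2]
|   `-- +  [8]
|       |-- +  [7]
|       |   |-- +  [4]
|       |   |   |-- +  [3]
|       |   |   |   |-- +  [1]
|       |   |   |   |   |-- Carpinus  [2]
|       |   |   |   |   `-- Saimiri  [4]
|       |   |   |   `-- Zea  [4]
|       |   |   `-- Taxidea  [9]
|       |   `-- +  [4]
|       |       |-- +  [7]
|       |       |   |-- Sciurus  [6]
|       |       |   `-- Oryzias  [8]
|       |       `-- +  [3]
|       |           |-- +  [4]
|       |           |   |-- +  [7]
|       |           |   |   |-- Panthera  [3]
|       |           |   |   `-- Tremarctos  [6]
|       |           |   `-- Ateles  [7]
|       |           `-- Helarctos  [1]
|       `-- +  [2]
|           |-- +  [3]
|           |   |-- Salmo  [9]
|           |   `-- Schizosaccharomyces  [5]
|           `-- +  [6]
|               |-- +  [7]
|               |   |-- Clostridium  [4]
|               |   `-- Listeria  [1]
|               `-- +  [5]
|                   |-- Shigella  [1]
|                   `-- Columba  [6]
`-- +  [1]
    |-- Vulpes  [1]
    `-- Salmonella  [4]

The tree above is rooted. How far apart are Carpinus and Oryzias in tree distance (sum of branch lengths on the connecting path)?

29

The path runs Carpinus → … → MRCA → … → Oryzias; the MRCA is the node subtending ((((Carpinus,Saimiri),Zea),Taxidea),((Sciurus,Oryzias),(((Panthera,Tremarctos),Ateles),Helarctos))).
Branch lengths along that path: 2 + 1 + 3 + 4 + 4 + 7 + 8 = 29.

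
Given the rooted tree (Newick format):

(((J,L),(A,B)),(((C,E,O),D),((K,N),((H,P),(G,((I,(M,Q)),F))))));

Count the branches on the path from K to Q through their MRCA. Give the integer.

8

The MRCA of K and Q is the node subtending ((K,N),((H,P),(G,((I,(M,Q)),F)))).
From K up to that node: 2 branches. From Q up to the same node: 6 branches. Total: 2 + 6 = 8.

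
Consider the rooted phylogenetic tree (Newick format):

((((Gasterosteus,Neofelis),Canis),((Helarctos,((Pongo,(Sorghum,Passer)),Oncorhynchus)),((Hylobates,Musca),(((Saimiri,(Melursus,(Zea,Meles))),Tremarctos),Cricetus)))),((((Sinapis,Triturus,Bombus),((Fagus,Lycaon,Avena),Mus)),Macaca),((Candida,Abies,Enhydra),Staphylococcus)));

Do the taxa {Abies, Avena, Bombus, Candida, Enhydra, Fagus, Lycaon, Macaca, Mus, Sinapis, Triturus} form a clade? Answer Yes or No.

The MRCA of the listed taxa subtends ((((Sinapis,Triturus,Bombus),((Fagus,Lycaon,Avena),Mus)),Macaca),((Candida,Abies,Enhydra),Staphylococcus)).
That clade also contains Staphylococcus, which is not in the proposed group, so the group is not monophyletic.

No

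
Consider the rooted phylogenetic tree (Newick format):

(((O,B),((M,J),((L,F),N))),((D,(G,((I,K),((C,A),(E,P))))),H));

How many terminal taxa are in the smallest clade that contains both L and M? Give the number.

The MRCA of L and M is the node subtending ((M,J),((L,F),N)).
That clade contains 5 terminal taxa: F, J, L, M, N.

5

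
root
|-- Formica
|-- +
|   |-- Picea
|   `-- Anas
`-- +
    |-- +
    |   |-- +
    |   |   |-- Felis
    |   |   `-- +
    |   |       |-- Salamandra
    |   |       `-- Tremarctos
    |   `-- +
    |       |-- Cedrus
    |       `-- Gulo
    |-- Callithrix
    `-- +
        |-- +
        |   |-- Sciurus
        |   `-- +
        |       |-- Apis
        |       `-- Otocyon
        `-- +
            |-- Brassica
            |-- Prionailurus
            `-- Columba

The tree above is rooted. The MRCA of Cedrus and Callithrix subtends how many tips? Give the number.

The MRCA of Cedrus and Callithrix is the node subtending (((Felis,(Salamandra,Tremarctos)),(Cedrus,Gulo)),Callithrix,((Sciurus,(Apis,Otocyon)),(Brassica,Prionailurus,Columba))).
That clade contains 12 terminal taxa: Apis, Brassica, Callithrix, Cedrus, Columba, Felis, Gulo, Otocyon, Prionailurus, Salamandra, Sciurus, Tremarctos.

12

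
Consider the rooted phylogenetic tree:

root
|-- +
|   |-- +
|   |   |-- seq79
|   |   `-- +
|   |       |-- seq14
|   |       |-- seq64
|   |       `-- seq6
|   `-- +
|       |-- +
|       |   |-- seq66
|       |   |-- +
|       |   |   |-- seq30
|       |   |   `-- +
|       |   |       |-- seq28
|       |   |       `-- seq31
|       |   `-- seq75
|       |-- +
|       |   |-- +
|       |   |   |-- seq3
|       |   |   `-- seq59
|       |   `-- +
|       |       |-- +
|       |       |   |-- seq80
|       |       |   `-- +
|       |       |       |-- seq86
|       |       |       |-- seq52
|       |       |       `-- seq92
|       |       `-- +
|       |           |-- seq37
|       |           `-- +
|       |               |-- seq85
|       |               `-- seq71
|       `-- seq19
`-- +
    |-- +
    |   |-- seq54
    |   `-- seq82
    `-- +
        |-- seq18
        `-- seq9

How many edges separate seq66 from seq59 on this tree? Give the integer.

5

The MRCA of seq66 and seq59 is the node subtending ((seq66,(seq30,(seq28,seq31)),seq75),((seq3,seq59),((seq80,(seq86,seq52,seq92)),(seq37,(seq85,seq71)))),seq19).
From seq66 up to that node: 2 branches. From seq59 up to the same node: 3 branches. Total: 2 + 3 = 5.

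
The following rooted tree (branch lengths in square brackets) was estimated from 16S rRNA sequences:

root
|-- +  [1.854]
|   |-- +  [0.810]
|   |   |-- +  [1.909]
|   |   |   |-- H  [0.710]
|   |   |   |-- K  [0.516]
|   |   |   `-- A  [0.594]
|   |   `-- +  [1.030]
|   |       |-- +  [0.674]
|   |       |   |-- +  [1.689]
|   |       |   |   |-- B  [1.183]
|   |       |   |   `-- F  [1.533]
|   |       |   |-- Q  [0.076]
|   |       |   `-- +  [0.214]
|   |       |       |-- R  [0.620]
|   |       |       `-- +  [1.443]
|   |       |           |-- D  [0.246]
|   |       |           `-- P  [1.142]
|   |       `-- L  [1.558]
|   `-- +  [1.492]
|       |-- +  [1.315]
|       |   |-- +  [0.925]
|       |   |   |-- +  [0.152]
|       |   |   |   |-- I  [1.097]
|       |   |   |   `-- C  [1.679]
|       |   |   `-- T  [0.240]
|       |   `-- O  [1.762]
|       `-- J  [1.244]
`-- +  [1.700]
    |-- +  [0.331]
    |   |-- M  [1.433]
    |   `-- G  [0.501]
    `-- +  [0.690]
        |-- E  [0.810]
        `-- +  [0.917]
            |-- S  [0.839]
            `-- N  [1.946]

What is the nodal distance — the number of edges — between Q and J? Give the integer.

The MRCA of Q and J is the node subtending (((H,K,A),(((B,F),Q,(R,(D,P))),L)),((((I,C),T),O),J)).
From Q up to that node: 4 branches. From J up to the same node: 2 branches. Total: 4 + 2 = 6.

6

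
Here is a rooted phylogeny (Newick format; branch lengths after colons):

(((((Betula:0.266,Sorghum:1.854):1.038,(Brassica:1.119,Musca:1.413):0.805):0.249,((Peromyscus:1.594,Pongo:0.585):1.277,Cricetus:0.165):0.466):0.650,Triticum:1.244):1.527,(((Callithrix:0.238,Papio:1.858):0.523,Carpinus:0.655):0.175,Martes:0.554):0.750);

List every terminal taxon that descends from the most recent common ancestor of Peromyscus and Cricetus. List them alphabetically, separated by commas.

Cricetus, Peromyscus, Pongo

Tracing Peromyscus: it sits inside (Peromyscus,Pongo).
Tracing Cricetus: it sits inside ((Peromyscus,Pongo),Cricetus).
The smallest clade enclosing both is ((Peromyscus,Pongo),Cricetus); the answer is its 3 terminal taxa in alphabetical order.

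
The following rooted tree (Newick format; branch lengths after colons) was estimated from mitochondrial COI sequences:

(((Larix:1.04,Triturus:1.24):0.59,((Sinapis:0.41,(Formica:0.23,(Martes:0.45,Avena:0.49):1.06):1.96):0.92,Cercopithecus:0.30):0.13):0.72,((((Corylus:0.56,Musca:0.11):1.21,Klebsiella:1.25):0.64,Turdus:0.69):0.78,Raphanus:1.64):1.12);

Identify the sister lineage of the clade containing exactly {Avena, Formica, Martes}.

The clade containing exactly {Avena, Formica, Martes} attaches to the tree at the node subtending (Sinapis,(Formica,(Martes,Avena))).
The other lineage descending from that same node — the sister group — is the single tip Sinapis.

Sinapis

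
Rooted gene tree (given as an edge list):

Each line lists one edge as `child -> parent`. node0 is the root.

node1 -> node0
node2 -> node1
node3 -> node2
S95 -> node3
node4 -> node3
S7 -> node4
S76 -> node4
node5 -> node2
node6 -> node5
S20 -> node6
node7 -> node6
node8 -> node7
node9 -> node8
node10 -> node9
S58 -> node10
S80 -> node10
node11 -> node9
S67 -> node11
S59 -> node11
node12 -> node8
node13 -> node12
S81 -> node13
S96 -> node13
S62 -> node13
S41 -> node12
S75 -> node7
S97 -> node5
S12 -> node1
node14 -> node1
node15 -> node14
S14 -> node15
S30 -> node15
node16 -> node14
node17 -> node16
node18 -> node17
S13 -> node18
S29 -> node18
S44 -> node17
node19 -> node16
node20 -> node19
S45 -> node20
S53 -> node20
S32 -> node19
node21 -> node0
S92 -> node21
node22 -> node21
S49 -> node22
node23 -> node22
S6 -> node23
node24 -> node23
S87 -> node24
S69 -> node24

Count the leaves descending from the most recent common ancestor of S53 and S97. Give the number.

The MRCA of S53 and S97 is the node subtending (((S95,(S7,S76)),((S20,((((S58,S80),(S67,S59)),((S81,S96,S62),S41)),S75)),S97)),S12,((S14,S30),(((S13,S29),S44),((S45,S53),S32)))).
That clade contains 23 terminal taxa: S12, S13, S14, S20, S29, S30, S32, S41, S44, S45, S53, S58, S59, S62, S67, S7, S75, S76, S80, S81, S95, S96, S97.

23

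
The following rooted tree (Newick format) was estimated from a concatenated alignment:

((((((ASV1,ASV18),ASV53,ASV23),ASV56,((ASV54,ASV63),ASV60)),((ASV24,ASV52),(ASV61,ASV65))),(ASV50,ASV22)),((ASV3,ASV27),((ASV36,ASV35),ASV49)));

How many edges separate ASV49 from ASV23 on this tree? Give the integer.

8

The MRCA of ASV49 and ASV23 is the root of the tree.
From ASV49 up to that node: 3 branches. From ASV23 up to the same node: 5 branches. Total: 3 + 5 = 8.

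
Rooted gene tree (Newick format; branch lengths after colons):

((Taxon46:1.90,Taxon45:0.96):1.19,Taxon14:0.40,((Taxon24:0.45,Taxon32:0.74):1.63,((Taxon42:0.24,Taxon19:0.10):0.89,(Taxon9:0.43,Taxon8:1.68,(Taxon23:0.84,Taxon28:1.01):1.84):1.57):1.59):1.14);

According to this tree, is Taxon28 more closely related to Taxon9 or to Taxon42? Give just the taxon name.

The MRCA of Taxon28 and Taxon9 subtends (Taxon9,Taxon8,(Taxon23,Taxon28)) (4 taxa).
The MRCA of Taxon28 and Taxon42 subtends ((Taxon42,Taxon19),(Taxon9,Taxon8,(Taxon23,Taxon28))) (6 taxa).
The first is nested inside the second, so Taxon28 shares a more recent common ancestor with Taxon9.

Taxon9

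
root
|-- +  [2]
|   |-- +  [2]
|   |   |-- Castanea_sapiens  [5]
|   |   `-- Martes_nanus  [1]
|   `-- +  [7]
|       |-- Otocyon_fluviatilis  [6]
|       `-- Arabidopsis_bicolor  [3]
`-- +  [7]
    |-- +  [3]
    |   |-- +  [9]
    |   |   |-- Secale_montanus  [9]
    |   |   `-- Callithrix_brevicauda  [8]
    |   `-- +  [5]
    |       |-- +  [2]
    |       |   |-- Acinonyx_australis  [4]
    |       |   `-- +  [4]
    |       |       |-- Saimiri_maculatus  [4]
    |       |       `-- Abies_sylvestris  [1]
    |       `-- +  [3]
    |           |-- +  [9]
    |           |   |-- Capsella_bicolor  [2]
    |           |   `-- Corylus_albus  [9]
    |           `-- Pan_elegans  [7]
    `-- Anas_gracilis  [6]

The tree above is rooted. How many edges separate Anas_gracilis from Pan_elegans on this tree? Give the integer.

5

The MRCA of Anas_gracilis and Pan_elegans is the node subtending (((Secale_montanus,Callithrix_brevicauda),((Acinonyx_australis,(Saimiri_maculatus,Abies_sylvestris)),((Capsella_bicolor,Corylus_albus),Pan_elegans))),Anas_gracilis).
From Anas_gracilis up to that node: 1 branch. From Pan_elegans up to the same node: 4 branches. Total: 1 + 4 = 5.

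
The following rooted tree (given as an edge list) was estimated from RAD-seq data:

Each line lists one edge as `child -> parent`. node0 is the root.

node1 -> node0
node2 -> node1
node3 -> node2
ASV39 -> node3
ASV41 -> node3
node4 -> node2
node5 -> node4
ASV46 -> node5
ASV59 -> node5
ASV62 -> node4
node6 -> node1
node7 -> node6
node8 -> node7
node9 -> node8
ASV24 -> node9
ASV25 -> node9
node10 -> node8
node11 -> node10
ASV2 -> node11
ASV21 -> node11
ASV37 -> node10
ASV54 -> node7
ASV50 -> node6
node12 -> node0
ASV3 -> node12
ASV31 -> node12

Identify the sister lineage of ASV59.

ASV46

ASV59 attaches to the tree at the node subtending (ASV46,ASV59).
The other lineage descending from that same node — the sister group — is the single tip ASV46.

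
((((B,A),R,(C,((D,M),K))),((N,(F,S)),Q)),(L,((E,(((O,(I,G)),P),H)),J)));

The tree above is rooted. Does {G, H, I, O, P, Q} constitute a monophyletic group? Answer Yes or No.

No

The MRCA of the listed taxa is the root, so the smallest clade containing them is the whole tree.
That clade also contains A, B, C, D, E, F, J, K, L, M, N, R, S, which are not in the proposed group, so the group is not monophyletic.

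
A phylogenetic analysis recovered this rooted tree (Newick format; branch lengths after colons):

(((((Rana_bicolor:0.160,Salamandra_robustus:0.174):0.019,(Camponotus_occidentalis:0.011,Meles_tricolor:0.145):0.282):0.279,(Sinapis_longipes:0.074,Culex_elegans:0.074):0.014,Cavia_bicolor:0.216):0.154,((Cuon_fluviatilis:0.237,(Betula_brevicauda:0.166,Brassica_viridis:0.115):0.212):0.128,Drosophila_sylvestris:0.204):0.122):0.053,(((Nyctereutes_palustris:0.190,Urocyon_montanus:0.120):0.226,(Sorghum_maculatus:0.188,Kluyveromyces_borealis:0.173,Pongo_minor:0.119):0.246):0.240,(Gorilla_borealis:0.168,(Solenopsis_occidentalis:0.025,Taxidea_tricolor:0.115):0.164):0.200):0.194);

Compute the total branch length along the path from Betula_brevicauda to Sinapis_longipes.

0.870

The path runs Betula_brevicauda → … → MRCA → … → Sinapis_longipes; the MRCA is the node subtending ((((Rana_bicolor,Salamandra_robustus),(Camponotus_occidentalis,Meles_tricolor)),(Sinapis_longipes,Culex_elegans),Cavia_bicolor),((Cuon_fluviatilis,(Betula_brevicauda,Brassica_viridis)),Drosophila_sylvestris)).
Branch lengths along that path: 0.166 + 0.212 + 0.128 + 0.122 + 0.154 + 0.014 + 0.074 = 0.870.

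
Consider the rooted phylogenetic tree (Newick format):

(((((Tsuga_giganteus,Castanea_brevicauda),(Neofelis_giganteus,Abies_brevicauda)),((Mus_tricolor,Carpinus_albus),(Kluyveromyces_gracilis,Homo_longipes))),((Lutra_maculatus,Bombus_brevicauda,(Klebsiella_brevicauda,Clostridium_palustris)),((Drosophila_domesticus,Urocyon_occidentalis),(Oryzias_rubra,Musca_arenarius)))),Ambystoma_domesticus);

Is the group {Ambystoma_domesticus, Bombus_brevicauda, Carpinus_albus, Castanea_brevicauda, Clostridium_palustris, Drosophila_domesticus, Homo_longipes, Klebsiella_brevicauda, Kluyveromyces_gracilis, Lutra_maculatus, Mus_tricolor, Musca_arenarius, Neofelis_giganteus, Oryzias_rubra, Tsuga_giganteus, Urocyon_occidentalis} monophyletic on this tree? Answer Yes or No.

The MRCA of the listed taxa is the root, so the smallest clade containing them is the whole tree.
That clade also contains Abies_brevicauda, which is not in the proposed group, so the group is not monophyletic.

No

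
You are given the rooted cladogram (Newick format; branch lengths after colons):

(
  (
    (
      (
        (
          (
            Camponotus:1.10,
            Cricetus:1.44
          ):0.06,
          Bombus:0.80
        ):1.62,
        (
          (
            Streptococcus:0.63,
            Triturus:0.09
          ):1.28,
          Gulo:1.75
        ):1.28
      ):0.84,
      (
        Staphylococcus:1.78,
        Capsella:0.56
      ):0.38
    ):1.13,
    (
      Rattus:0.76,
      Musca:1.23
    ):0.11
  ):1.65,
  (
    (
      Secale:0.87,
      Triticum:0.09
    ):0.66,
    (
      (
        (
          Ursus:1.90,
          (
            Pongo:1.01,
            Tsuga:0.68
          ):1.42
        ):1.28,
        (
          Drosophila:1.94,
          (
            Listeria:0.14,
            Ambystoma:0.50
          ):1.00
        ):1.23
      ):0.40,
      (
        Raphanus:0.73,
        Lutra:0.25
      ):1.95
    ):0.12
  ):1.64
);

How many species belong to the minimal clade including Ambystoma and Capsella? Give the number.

The MRCA of Ambystoma and Capsella is the root, so the clade is the entire tree.
That clade contains 20 terminal taxa: Ambystoma, Bombus, Camponotus, Capsella, Cricetus, Drosophila, Gulo, Listeria, Lutra, Musca, Pongo, Raphanus, Rattus, Secale, Staphylococcus, Streptococcus, Triticum, Triturus, Tsuga, Ursus.

20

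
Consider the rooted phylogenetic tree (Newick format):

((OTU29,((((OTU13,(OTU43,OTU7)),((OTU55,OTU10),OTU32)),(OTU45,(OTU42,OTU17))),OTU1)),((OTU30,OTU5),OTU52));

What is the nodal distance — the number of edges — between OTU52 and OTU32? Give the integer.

8

The MRCA of OTU52 and OTU32 is the root of the tree.
From OTU52 up to that node: 2 branches. From OTU32 up to the same node: 6 branches. Total: 2 + 6 = 8.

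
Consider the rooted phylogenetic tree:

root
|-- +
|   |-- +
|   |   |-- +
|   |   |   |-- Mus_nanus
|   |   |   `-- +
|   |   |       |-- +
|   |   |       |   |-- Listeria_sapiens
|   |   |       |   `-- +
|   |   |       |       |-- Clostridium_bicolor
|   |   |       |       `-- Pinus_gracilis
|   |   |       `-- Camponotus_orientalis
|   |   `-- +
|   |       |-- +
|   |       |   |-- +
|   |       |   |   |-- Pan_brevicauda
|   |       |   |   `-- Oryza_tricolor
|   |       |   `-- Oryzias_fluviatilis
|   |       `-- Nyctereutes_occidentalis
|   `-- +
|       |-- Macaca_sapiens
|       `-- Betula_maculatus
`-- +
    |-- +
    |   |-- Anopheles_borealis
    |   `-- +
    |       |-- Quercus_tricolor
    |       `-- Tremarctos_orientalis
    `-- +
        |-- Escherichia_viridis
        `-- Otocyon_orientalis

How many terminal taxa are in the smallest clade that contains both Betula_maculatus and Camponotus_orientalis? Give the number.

The MRCA of Betula_maculatus and Camponotus_orientalis is the node subtending (((Mus_nanus,((Listeria_sapiens,(Clostridium_bicolor,Pinus_gracilis)),Camponotus_orientalis)),(((Pan_brevicauda,Oryza_tricolor),Oryzias_fluviatilis),Nyctereutes_occidentalis)),(Macaca_sapiens,Betula_maculatus)).
That clade contains 11 terminal taxa: Betula_maculatus, Camponotus_orientalis, Clostridium_bicolor, Listeria_sapiens, Macaca_sapiens, Mus_nanus, Nyctereutes_occidentalis, Oryza_tricolor, Oryzias_fluviatilis, Pan_brevicauda, Pinus_gracilis.

11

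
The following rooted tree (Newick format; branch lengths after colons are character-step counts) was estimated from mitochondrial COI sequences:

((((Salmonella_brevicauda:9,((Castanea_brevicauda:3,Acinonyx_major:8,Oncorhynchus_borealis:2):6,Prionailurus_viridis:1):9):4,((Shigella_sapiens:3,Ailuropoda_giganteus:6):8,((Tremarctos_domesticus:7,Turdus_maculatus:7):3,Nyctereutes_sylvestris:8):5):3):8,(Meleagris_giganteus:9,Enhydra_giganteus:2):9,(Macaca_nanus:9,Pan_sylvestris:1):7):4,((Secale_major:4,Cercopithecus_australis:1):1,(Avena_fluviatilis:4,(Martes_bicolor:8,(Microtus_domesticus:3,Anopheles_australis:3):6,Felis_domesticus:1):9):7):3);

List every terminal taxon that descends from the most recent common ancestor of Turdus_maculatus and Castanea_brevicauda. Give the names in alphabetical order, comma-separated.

Acinonyx_major, Ailuropoda_giganteus, Castanea_brevicauda, Nyctereutes_sylvestris, Oncorhynchus_borealis, Prionailurus_viridis, Salmonella_brevicauda, Shigella_sapiens, Tremarctos_domesticus, Turdus_maculatus

Tracing Turdus_maculatus: it sits inside (Tremarctos_domesticus,Turdus_maculatus).
Tracing Castanea_brevicauda: it sits inside (Castanea_brevicauda,Acinonyx_major,Oncorhynchus_borealis).
The smallest clade enclosing both is ((Salmonella_brevicauda,((Castanea_brevicauda,Acinonyx_major,Oncorhynchus_borealis),Prionailurus_viridis)),((Shigella_sapiens,Ailuropoda_giganteus),((Tremarctos_domesticus,Turdus_maculatus),Nyctereutes_sylvestris))); the answer is its 10 terminal taxa in alphabetical order.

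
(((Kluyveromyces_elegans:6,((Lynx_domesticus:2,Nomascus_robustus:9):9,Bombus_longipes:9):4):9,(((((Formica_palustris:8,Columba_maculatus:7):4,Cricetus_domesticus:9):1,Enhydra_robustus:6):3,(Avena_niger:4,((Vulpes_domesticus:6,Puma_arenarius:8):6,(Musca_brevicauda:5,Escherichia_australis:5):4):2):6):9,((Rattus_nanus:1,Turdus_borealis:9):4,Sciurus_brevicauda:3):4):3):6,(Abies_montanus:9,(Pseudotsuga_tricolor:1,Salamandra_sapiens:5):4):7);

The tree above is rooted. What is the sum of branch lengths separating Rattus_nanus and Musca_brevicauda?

35

The path runs Rattus_nanus → … → MRCA → … → Musca_brevicauda; the MRCA is the node subtending (((((Formica_palustris,Columba_maculatus),Cricetus_domesticus),Enhydra_robustus),(Avena_niger,((Vulpes_domesticus,Puma_arenarius),(Musca_brevicauda,Escherichia_australis)))),((Rattus_nanus,Turdus_borealis),Sciurus_brevicauda)).
Branch lengths along that path: 1 + 4 + 4 + 9 + 6 + 2 + 4 + 5 = 35.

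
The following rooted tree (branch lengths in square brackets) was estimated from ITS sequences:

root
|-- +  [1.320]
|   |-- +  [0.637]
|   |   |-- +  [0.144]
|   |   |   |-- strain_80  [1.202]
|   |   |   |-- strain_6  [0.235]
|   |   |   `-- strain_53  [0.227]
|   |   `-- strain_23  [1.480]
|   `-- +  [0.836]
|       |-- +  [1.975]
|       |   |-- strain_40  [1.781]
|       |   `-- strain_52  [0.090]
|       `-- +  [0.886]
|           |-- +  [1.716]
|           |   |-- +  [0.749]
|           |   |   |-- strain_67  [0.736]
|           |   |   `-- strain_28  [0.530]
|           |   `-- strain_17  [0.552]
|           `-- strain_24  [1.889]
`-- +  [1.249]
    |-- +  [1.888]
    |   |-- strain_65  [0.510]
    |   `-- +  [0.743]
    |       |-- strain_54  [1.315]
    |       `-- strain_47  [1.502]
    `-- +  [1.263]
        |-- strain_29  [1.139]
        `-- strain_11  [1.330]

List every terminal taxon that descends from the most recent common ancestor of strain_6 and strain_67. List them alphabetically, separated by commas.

Tracing strain_6: it sits inside (strain_80,strain_6,strain_53).
Tracing strain_67: it sits inside (strain_67,strain_28).
The smallest clade enclosing both is (((strain_80,strain_6,strain_53),strain_23),((strain_40,strain_52),(((strain_67,strain_28),strain_17),strain_24))); the answer is its 10 terminal taxa in alphabetical order.

strain_17, strain_23, strain_24, strain_28, strain_40, strain_52, strain_53, strain_6, strain_67, strain_80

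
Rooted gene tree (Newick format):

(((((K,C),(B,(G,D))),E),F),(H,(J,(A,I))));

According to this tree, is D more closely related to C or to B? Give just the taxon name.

The MRCA of D and B subtends (B,(G,D)) (3 taxa).
The MRCA of D and C subtends ((K,C),(B,(G,D))) (5 taxa).
The first is nested inside the second, so D shares a more recent common ancestor with B.

B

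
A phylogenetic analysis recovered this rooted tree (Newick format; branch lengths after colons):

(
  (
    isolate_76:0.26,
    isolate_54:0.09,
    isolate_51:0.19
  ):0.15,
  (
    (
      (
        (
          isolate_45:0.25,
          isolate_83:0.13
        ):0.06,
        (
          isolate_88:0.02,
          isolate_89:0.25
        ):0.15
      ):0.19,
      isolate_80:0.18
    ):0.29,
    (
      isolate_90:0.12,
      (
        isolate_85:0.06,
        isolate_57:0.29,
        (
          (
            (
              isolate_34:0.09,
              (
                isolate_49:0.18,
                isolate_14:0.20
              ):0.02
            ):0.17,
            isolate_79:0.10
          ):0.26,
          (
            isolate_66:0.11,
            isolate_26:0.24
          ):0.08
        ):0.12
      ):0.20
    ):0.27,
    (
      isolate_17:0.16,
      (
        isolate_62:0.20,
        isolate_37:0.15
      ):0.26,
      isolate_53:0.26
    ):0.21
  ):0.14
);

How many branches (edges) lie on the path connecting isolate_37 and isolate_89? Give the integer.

7

The MRCA of isolate_37 and isolate_89 is the node subtending ((((isolate_45,isolate_83),(isolate_88,isolate_89)),isolate_80),(isolate_90,(isolate_85,isolate_57,(((isolate_34,(isolate_49,isolate_14)),isolate_79),(isolate_66,isolate_26)))),(isolate_17,(isolate_62,isolate_37),isolate_53)).
From isolate_37 up to that node: 3 branches. From isolate_89 up to the same node: 4 branches. Total: 3 + 4 = 7.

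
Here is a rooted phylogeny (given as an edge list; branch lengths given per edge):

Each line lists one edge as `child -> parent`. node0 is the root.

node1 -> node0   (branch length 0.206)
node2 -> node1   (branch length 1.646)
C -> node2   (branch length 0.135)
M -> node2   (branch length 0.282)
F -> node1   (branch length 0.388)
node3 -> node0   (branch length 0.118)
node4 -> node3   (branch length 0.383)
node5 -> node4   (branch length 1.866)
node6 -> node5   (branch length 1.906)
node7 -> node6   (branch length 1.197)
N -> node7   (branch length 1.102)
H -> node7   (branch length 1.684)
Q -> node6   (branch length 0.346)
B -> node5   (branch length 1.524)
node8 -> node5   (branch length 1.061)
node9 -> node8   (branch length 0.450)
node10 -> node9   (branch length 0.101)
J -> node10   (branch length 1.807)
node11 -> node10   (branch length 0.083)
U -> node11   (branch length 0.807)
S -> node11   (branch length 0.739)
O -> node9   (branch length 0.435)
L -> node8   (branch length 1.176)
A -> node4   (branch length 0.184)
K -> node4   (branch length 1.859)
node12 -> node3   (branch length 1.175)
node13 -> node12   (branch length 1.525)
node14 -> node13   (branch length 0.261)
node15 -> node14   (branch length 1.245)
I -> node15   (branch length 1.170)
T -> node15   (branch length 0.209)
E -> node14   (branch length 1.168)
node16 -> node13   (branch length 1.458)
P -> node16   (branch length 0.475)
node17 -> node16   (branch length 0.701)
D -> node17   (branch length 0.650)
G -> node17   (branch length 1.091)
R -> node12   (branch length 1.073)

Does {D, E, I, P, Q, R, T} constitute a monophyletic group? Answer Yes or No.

No

The MRCA of the listed taxa subtends (((((N,H),Q),B,(((J,(U,S)),O),L)),A,K),((((I,T),E),(P,(D,G))),R)).
That clade also contains A, B, G, H, J, K, L, N, O, S, U, which are not in the proposed group, so the group is not monophyletic.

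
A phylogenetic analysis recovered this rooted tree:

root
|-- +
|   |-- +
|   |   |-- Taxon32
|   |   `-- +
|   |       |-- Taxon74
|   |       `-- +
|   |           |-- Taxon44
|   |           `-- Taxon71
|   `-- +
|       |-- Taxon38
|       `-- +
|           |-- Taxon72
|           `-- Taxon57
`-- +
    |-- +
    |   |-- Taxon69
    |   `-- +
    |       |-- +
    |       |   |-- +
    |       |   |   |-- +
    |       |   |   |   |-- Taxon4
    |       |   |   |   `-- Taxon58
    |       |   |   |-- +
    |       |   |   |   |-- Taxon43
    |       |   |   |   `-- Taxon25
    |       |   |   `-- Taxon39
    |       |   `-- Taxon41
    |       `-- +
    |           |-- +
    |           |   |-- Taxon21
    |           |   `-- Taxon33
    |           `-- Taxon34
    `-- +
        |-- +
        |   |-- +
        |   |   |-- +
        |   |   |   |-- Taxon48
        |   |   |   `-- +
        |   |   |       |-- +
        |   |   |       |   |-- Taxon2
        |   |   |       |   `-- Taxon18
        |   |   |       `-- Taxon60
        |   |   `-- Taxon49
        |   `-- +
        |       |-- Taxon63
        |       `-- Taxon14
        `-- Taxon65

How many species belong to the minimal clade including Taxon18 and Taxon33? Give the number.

18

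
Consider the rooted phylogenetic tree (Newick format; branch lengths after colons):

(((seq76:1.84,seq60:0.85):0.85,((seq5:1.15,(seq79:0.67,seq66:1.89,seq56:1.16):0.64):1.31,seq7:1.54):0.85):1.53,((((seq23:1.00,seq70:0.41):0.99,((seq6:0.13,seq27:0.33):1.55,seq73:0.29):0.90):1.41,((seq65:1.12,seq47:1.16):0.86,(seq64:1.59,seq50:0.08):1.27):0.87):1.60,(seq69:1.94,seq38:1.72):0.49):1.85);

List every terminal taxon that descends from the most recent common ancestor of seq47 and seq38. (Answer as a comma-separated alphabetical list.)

Tracing seq47: it sits inside (seq65,seq47).
Tracing seq38: it sits inside (seq69,seq38).
The smallest clade enclosing both is ((((seq23,seq70),((seq6,seq27),seq73)),((seq65,seq47),(seq64,seq50))),(seq69,seq38)); the answer is its 11 terminal taxa in alphabetical order.

seq23, seq27, seq38, seq47, seq50, seq6, seq64, seq65, seq69, seq70, seq73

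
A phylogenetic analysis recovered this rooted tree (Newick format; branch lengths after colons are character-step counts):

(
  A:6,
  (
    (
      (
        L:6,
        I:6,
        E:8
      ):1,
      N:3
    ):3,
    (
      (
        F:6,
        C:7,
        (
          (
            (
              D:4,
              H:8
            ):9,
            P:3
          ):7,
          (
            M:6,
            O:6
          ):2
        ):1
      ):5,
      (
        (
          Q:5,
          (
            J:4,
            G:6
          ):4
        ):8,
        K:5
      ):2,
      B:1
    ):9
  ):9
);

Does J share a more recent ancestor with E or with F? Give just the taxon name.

F

The MRCA of J and F subtends ((F,C,(((D,H),P),(M,O))),((Q,(J,G)),K),B) (12 taxa).
The MRCA of J and E subtends (((L,I,E),N),((F,C,(((D,H),P),(M,O))),((Q,(J,G)),K),B)) (16 taxa).
The first is nested inside the second, so J shares a more recent common ancestor with F.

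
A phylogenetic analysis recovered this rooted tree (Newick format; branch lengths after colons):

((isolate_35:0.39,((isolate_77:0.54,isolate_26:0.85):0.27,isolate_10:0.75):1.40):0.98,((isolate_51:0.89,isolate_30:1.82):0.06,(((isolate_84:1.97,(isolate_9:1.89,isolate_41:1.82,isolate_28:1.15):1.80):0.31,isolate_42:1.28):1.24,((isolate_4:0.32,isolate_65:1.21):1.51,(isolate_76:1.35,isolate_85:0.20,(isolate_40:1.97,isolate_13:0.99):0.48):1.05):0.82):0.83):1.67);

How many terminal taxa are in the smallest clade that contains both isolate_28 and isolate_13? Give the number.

11

The MRCA of isolate_28 and isolate_13 is the node subtending (((isolate_84,(isolate_9,isolate_41,isolate_28)),isolate_42),((isolate_4,isolate_65),(isolate_76,isolate_85,(isolate_40,isolate_13)))).
That clade contains 11 terminal taxa: isolate_13, isolate_28, isolate_4, isolate_40, isolate_41, isolate_42, isolate_65, isolate_76, isolate_84, isolate_85, isolate_9.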